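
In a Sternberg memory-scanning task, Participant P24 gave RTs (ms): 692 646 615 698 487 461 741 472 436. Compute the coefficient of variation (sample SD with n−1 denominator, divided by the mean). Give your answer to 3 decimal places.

n = 9, Σ = 5248, M = 583.1111
Σ(x−M)² = 113092.889; s = √(113092.889/8) = 118.8975
CV = 118.8975 / 583.1111 = 0.20390

0.204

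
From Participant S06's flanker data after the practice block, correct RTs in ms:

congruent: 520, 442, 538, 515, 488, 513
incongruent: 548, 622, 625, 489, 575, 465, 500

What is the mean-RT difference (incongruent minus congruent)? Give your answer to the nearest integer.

44 ms

M(congruent) = 3016/6 = 502.667
M(incongruent) = 3824/7 = 546.286
Difference = 546.286 − 502.667 = 43.619 ms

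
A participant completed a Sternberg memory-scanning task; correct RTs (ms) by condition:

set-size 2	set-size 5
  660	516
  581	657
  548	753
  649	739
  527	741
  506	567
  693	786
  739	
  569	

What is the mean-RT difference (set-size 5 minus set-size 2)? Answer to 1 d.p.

71.9 ms

M(set-size 2) = 5472/9 = 608.000
M(set-size 5) = 4759/7 = 679.857
Difference = 679.857 − 608.000 = 71.857 ms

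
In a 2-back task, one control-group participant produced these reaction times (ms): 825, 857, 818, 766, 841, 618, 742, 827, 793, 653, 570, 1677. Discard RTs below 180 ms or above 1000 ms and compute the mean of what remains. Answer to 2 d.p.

755.45 ms

Excluded: 1677
Retained (n=11): Σ = 8310
Mean = 8310/11 = 755.4545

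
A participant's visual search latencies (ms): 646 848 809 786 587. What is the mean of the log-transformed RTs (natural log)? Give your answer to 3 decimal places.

ln(RT): 6.4708, 6.7429, 6.6958, 6.6670, 6.3750
Σ ln(RT) = 32.9515
Mean = 32.9515/5 = 6.59029

6.590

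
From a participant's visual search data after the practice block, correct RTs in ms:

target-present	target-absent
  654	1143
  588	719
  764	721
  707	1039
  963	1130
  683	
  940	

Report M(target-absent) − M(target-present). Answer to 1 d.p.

193.4 ms

M(target-present) = 5299/7 = 757.000
M(target-absent) = 4752/5 = 950.400
Difference = 950.400 − 757.000 = 193.400 ms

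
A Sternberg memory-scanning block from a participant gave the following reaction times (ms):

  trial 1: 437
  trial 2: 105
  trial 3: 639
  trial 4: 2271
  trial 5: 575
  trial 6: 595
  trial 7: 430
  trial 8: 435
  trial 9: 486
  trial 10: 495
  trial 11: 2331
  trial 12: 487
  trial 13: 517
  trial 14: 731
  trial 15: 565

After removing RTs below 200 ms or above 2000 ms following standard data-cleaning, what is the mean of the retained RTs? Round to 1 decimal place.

532.7 ms

Excluded: 105, 2271, 2331
Retained (n=12): Σ = 6392
Mean = 6392/12 = 532.6667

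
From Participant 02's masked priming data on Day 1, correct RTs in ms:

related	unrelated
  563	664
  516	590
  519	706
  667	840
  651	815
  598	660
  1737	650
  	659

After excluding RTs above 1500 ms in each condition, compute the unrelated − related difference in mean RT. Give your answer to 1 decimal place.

112.3 ms

related: exclude 1737
M(related) = 3514/6 = 585.667
M(unrelated) = 5584/8 = 698.000
Difference = 698.000 − 585.667 = 112.333 ms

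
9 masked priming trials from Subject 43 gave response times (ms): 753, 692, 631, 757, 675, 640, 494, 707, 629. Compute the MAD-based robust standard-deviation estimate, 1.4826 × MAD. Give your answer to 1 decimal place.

65.2 ms

Sorted: 494, 629, 631, 640, 675, 692, 707, 753, 757 → median = 675
|x − 675| sorted: 0, 17, 32, 35, 44, 46, 78, 82, 181 → MAD = 44
Robust SD ≈ 1.4826 × 44 = 65.234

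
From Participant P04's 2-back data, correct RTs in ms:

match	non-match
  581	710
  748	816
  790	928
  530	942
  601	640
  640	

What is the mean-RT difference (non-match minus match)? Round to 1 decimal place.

M(match) = 3890/6 = 648.333
M(non-match) = 4036/5 = 807.200
Difference = 807.200 − 648.333 = 158.867 ms

158.9 ms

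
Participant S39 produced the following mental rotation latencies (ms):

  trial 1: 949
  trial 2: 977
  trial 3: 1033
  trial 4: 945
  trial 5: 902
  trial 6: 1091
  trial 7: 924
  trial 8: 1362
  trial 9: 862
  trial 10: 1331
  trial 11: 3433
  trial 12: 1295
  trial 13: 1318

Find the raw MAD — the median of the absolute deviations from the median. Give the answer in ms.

Sorted: 862, 902, 924, 945, 949, 977, 1033, 1091, 1295, 1318, 1331, 1362, 3433 → median = 1033
|x − 1033|: 84, 56, 0, 88, 131, 58, 109, 329, 171, 298, 2400, 262, 285
Sorted deviations: 0, 56, 58, 84, 88, 109, 131, 171, 262, 285, 298, 329, 2400 → MAD = 131

131 ms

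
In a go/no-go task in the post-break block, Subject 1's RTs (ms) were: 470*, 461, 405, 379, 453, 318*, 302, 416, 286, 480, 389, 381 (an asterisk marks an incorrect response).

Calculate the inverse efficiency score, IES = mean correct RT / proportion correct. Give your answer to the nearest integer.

474 ms

Correct trials (n=10): 461, 405, 379, 453, 302, 416, 286, 480, 389, 381
Mean correct RT = 3952/10 = 395.2000 ms
Proportion correct = 10/12
IES = 395.2000 / (10/12) = 474.240 ms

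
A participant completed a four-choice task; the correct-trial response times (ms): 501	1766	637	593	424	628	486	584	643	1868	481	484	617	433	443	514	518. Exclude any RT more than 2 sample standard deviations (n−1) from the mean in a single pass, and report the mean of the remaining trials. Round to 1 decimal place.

532.4 ms

n = 17, ΣRT = 11620, M = 683.529
Σ(x−M)² = 3001412.24; s = √(3001412.24/16) = 433.115
Cutoffs: 683.529 ± 2·433.115 → [-182.7, 1549.8]
Outside: 1766, 1868 → excluded.
Retained (n=15): Σ = 7986, mean = 7986/15 = 532.400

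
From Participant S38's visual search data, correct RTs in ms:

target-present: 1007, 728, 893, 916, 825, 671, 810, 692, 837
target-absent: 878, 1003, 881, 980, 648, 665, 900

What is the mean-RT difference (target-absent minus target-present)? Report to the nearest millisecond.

31 ms

M(target-present) = 7379/9 = 819.889
M(target-absent) = 5955/7 = 850.714
Difference = 850.714 − 819.889 = 30.825 ms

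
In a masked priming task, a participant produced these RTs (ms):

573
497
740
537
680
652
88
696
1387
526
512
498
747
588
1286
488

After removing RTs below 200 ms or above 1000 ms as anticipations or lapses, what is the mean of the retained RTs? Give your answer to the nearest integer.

Excluded: 88, 1286, 1387
Retained (n=13): Σ = 7734
Mean = 7734/13 = 594.9231

595 ms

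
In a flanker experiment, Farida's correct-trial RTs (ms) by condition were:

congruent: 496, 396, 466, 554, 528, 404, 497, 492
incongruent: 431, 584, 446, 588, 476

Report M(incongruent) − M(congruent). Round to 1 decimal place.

25.9 ms

M(congruent) = 3833/8 = 479.125
M(incongruent) = 2525/5 = 505.000
Difference = 505.000 − 479.125 = 25.875 ms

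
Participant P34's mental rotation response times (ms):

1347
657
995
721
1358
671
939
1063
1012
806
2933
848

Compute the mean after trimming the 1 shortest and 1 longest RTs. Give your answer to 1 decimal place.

976.0 ms

Sorted: 657, 671, 721, 806, 848, 939, 995, 1012, 1063, 1347, 1358, 2933
Drop lowest 1 (657) and highest 1 (2933)
Remaining (n=10): Σ = 9760, mean = 9760/10 = 976.000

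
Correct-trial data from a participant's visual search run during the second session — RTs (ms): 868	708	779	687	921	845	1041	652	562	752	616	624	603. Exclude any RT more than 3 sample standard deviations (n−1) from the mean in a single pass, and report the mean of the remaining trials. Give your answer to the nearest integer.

743 ms

n = 13, ΣRT = 9658, M = 742.923
Σ(x−M)² = 243186.92; s = √(243186.92/12) = 142.357
Cutoffs: 742.923 ± 3·142.357 → [315.9, 1170.0]
No RTs fall outside the cutoffs; all 13 retained. Mean = 9658/13 = 742.923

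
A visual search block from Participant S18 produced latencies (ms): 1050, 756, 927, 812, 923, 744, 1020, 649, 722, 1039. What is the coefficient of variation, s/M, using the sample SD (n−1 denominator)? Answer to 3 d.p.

0.169

n = 10, Σ = 8642, M = 864.2000
Σ(x−M)² = 192163.600; s = √(192163.600/9) = 146.1216
CV = 146.1216 / 864.2000 = 0.16908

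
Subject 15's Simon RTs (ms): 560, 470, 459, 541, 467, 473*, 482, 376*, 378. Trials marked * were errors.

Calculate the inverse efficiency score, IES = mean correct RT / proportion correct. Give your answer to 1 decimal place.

616.6 ms

Correct trials (n=7): 560, 470, 459, 541, 467, 482, 378
Mean correct RT = 3357/7 = 479.5714 ms
Proportion correct = 7/9
IES = 479.5714 / (7/9) = 616.592 ms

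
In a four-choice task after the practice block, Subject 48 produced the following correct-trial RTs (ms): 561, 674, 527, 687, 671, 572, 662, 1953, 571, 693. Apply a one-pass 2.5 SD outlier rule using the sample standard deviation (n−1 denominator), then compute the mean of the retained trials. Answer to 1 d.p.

n = 10, ΣRT = 7571, M = 757.100
Σ(x−M)² = 1622858.90; s = √(1622858.90/9) = 424.638
Cutoffs: 757.100 ± 2.5·424.638 → [-304.5, 1818.7]
Outside: 1953 → excluded.
Retained (n=9): Σ = 5618, mean = 5618/9 = 624.222

624.2 ms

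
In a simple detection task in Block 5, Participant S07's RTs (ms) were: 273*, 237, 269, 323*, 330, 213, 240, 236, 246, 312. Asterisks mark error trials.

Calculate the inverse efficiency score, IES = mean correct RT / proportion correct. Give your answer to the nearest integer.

325 ms

Correct trials (n=8): 237, 269, 330, 213, 240, 236, 246, 312
Mean correct RT = 2083/8 = 260.3750 ms
Proportion correct = 8/10
IES = 260.3750 / (8/10) = 325.469 ms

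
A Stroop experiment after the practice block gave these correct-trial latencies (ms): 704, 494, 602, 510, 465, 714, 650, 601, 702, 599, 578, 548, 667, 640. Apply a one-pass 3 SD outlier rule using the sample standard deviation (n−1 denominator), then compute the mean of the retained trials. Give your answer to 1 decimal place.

n = 14, ΣRT = 8474, M = 605.286
Σ(x−M)² = 83168.86; s = √(83168.86/13) = 79.985
Cutoffs: 605.286 ± 3·79.985 → [365.3, 845.2]
No RTs fall outside the cutoffs; all 14 retained. Mean = 8474/14 = 605.286

605.3 ms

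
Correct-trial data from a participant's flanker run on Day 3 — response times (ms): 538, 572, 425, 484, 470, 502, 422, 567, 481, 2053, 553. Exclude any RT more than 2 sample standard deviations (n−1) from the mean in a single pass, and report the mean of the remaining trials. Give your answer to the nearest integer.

n = 11, ΣRT = 7067, M = 642.455
Σ(x−M)² = 2215738.73; s = √(2215738.73/10) = 470.716
Cutoffs: 642.455 ± 2·470.716 → [-299.0, 1583.9]
Outside: 2053 → excluded.
Retained (n=10): Σ = 5014, mean = 5014/10 = 501.400

501 ms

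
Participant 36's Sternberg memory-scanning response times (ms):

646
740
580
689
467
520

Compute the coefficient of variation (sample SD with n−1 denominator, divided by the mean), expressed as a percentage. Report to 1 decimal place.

n = 6, Σ = 3642, M = 607.0000
Σ(x−M)² = 53832.000; s = √(53832.000/5) = 103.7613
CV = 103.7613 / 607.0000 = 0.17094 = 17.094%

17.1%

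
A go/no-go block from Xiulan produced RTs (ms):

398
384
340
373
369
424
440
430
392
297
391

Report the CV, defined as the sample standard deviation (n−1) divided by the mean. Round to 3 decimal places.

n = 11, Σ = 4238, M = 385.2727
Σ(x−M)² = 16994.182; s = √(16994.182/10) = 41.2240
CV = 41.2240 / 385.2727 = 0.10700

0.107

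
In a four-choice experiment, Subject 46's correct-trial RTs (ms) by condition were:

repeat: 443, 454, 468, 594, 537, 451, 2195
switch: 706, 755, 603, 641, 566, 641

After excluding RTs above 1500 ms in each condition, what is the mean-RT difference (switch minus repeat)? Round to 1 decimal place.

repeat: exclude 2195
M(repeat) = 2947/6 = 491.167
M(switch) = 3912/6 = 652.000
Difference = 652.000 − 491.167 = 160.833 ms

160.8 ms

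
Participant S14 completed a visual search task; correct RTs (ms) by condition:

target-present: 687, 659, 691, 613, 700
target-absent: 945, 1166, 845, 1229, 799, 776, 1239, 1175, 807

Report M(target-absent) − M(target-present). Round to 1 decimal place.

M(target-present) = 3350/5 = 670.000
M(target-absent) = 8981/9 = 997.889
Difference = 997.889 − 670.000 = 327.889 ms

327.9 ms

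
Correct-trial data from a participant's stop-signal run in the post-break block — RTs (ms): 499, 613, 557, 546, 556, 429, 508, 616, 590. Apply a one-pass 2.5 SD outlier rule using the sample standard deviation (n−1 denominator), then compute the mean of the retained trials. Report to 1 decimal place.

n = 9, ΣRT = 4914, M = 546.000
Σ(x−M)² = 28888.00; s = √(28888.00/8) = 60.092
Cutoffs: 546.000 ± 2.5·60.092 → [395.8, 696.2]
No RTs fall outside the cutoffs; all 9 retained. Mean = 4914/9 = 546.000

546.0 ms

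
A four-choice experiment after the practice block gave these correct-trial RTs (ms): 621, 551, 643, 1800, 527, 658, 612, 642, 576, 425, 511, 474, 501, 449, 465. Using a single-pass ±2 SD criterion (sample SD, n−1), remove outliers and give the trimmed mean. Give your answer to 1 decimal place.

n = 15, ΣRT = 9455, M = 630.333
Σ(x−M)² = 1547315.33; s = √(1547315.33/14) = 332.449
Cutoffs: 630.333 ± 2·332.449 → [-34.6, 1295.2]
Outside: 1800 → excluded.
Retained (n=14): Σ = 7655, mean = 7655/14 = 546.786

546.8 ms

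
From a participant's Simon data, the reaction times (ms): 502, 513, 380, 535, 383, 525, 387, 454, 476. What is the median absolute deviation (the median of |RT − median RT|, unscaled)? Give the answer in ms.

49 ms

Sorted: 380, 383, 387, 454, 476, 502, 513, 525, 535 → median = 476
|x − 476|: 26, 37, 96, 59, 93, 49, 89, 22, 0
Sorted deviations: 0, 22, 26, 37, 49, 59, 89, 93, 96 → MAD = 49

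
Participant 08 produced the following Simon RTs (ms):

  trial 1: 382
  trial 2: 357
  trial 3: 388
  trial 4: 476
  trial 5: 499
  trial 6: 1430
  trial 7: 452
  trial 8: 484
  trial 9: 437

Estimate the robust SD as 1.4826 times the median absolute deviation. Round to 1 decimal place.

Sorted: 357, 382, 388, 437, 452, 476, 484, 499, 1430 → median = 452
|x − 452| sorted: 0, 15, 24, 32, 47, 64, 70, 95, 978 → MAD = 47
Robust SD ≈ 1.4826 × 47 = 69.682

69.7 ms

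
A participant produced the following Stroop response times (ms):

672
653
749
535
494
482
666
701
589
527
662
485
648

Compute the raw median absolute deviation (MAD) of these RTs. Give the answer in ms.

59 ms

Sorted: 482, 485, 494, 527, 535, 589, 648, 653, 662, 666, 672, 701, 749 → median = 648
|x − 648|: 24, 5, 101, 113, 154, 166, 18, 53, 59, 121, 14, 163, 0
Sorted deviations: 0, 5, 14, 18, 24, 53, 59, 101, 113, 121, 154, 163, 166 → MAD = 59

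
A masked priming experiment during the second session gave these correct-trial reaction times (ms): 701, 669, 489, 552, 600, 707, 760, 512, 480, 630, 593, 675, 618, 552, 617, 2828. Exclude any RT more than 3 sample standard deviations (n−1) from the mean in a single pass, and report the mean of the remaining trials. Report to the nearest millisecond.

n = 16, ΣRT = 11983, M = 748.938
Σ(x−M)² = 4707336.94; s = √(4707336.94/15) = 560.199
Cutoffs: 748.938 ± 3·560.199 → [-931.7, 2429.5]
Outside: 2828 → excluded.
Retained (n=15): Σ = 9155, mean = 9155/15 = 610.333

610 ms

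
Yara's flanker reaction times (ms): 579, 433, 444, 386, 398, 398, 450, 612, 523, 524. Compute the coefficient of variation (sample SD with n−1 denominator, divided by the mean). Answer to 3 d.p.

0.168

n = 10, Σ = 4747, M = 474.7000
Σ(x−M)² = 57418.100; s = √(57418.100/9) = 79.8736
CV = 79.8736 / 474.7000 = 0.16826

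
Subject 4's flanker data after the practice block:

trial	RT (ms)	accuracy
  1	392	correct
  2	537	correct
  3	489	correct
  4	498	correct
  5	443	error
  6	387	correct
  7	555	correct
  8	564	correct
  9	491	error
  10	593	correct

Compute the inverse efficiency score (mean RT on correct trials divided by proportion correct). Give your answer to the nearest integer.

627 ms

Correct trials (n=8): 392, 537, 489, 498, 387, 555, 564, 593
Mean correct RT = 4015/8 = 501.8750 ms
Proportion correct = 8/10
IES = 501.8750 / (8/10) = 627.344 ms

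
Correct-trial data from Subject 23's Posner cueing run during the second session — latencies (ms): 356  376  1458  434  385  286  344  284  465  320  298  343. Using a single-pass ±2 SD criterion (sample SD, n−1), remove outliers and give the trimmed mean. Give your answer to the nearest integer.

354 ms

n = 12, ΣRT = 5349, M = 445.750
Σ(x−M)² = 1152006.25; s = √(1152006.25/11) = 323.617
Cutoffs: 445.750 ± 2·323.617 → [-201.5, 1093.0]
Outside: 1458 → excluded.
Retained (n=11): Σ = 3891, mean = 3891/11 = 353.727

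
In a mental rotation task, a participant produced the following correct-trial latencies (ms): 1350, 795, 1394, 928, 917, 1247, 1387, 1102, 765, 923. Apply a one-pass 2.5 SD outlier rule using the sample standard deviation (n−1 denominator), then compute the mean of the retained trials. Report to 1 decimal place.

1080.8 ms

n = 10, ΣRT = 10808, M = 1080.800
Σ(x−M)² = 548883.60; s = √(548883.60/9) = 246.956
Cutoffs: 1080.800 ± 2.5·246.956 → [463.4, 1698.2]
No RTs fall outside the cutoffs; all 10 retained. Mean = 10808/10 = 1080.800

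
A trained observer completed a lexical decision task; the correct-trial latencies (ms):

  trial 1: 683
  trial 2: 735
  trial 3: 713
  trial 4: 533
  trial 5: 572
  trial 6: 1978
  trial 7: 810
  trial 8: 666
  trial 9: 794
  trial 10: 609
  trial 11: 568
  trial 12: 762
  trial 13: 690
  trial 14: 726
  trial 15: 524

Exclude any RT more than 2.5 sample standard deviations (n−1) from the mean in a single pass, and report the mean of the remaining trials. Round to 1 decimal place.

n = 15, ΣRT = 11363, M = 757.533
Σ(x−M)² = 1712981.73; s = √(1712981.73/14) = 349.794
Cutoffs: 757.533 ± 2.5·349.794 → [-117.0, 1632.0]
Outside: 1978 → excluded.
Retained (n=14): Σ = 9385, mean = 9385/14 = 670.357

670.4 ms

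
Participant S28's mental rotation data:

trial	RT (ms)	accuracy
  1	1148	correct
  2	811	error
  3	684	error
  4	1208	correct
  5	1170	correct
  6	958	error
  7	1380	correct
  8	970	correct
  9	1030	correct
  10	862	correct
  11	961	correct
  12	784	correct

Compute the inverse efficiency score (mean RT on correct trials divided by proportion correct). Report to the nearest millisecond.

Correct trials (n=9): 1148, 1208, 1170, 1380, 970, 1030, 862, 961, 784
Mean correct RT = 9513/9 = 1057.0000 ms
Proportion correct = 9/12
IES = 1057.0000 / (9/12) = 1409.333 ms

1409 ms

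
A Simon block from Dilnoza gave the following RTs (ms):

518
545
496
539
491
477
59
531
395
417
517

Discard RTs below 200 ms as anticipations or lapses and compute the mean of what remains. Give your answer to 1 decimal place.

Excluded: 59
Retained (n=10): Σ = 4926
Mean = 4926/10 = 492.6000

492.6 ms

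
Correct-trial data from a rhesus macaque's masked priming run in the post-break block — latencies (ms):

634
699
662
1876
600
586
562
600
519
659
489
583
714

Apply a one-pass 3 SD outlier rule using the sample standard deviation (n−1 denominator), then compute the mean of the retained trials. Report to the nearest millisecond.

609 ms

n = 13, ΣRT = 9183, M = 706.385
Σ(x−M)² = 1533135.08; s = √(1533135.08/12) = 357.437
Cutoffs: 706.385 ± 3·357.437 → [-365.9, 1778.7]
Outside: 1876 → excluded.
Retained (n=12): Σ = 7307, mean = 7307/12 = 608.917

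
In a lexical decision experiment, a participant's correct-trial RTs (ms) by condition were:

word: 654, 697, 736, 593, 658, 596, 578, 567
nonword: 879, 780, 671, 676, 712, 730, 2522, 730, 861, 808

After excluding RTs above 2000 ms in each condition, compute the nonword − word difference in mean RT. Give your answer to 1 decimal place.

125.9 ms

nonword: exclude 2522
M(word) = 5079/8 = 634.875
M(nonword) = 6847/9 = 760.778
Difference = 760.778 − 634.875 = 125.903 ms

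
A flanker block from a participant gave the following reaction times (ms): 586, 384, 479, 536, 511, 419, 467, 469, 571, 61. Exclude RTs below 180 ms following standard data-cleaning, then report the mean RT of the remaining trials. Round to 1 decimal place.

491.3 ms

Excluded: 61
Retained (n=9): Σ = 4422
Mean = 4422/9 = 491.3333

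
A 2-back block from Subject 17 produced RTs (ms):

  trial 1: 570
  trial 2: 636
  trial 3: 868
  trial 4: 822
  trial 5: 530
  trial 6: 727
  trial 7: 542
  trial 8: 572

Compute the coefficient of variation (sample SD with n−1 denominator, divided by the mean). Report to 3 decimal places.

n = 8, Σ = 5267, M = 658.3750
Σ(x−M)² = 121219.875; s = √(121219.875/7) = 131.5945
CV = 131.5945 / 658.3750 = 0.19988

0.200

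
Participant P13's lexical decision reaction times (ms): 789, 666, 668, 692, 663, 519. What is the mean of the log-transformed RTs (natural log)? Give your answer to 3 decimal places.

ln(RT): 6.6708, 6.5013, 6.5043, 6.5396, 6.4968, 6.2519
Σ ln(RT) = 38.9646
Mean = 38.9646/6 = 6.49410

6.494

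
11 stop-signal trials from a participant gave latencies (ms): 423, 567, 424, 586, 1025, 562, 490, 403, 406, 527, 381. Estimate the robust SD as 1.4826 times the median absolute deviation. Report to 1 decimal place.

Sorted: 381, 403, 406, 423, 424, 490, 527, 562, 567, 586, 1025 → median = 490
|x − 490| sorted: 0, 37, 66, 67, 72, 77, 84, 87, 96, 109, 535 → MAD = 77
Robust SD ≈ 1.4826 × 77 = 114.160

114.2 ms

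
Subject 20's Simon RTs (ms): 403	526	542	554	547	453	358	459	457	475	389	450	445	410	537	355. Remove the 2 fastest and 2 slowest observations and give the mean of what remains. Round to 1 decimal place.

Sorted: 355, 358, 389, 403, 410, 445, 450, 453, 457, 459, 475, 526, 537, 542, 547, 554
Drop lowest 2 (355, 358) and highest 2 (547, 554)
Remaining (n=12): Σ = 5546, mean = 5546/12 = 462.167

462.2 ms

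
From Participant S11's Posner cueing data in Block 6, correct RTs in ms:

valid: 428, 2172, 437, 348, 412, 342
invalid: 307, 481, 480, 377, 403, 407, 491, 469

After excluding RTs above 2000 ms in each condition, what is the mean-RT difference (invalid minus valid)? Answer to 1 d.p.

valid: exclude 2172
M(valid) = 1967/5 = 393.400
M(invalid) = 3415/8 = 426.875
Difference = 426.875 − 393.400 = 33.475 ms

33.5 ms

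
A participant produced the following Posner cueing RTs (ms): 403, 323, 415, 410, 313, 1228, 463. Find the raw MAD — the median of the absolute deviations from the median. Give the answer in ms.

53 ms

Sorted: 313, 323, 403, 410, 415, 463, 1228 → median = 410
|x − 410|: 7, 87, 5, 0, 97, 818, 53
Sorted deviations: 0, 5, 7, 53, 87, 97, 818 → MAD = 53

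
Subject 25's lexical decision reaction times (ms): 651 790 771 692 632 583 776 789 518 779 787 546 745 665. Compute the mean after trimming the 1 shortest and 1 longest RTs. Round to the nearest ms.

Sorted: 518, 546, 583, 632, 651, 665, 692, 745, 771, 776, 779, 787, 789, 790
Drop lowest 1 (518) and highest 1 (790)
Remaining (n=12): Σ = 8416, mean = 8416/12 = 701.333

701 ms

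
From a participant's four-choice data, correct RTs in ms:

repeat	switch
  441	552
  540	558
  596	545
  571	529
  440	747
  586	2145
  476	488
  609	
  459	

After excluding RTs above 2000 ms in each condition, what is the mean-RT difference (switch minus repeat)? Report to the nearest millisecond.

46 ms

switch: exclude 2145
M(repeat) = 4718/9 = 524.222
M(switch) = 3419/6 = 569.833
Difference = 569.833 − 524.222 = 45.611 ms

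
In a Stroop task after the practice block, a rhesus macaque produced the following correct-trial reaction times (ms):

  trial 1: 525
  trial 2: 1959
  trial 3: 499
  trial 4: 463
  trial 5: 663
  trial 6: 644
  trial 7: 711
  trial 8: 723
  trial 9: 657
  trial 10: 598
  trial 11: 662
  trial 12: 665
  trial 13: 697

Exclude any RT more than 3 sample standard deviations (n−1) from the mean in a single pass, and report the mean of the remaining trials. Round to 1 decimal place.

625.6 ms

n = 13, ΣRT = 9466, M = 728.154
Σ(x−M)² = 1722057.69; s = √(1722057.69/12) = 378.820
Cutoffs: 728.154 ± 3·378.820 → [-408.3, 1864.6]
Outside: 1959 → excluded.
Retained (n=12): Σ = 7507, mean = 7507/12 = 625.583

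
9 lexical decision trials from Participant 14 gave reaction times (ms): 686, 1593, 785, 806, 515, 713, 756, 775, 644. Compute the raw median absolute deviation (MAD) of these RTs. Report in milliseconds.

Sorted: 515, 644, 686, 713, 756, 775, 785, 806, 1593 → median = 756
|x − 756|: 70, 837, 29, 50, 241, 43, 0, 19, 112
Sorted deviations: 0, 19, 29, 43, 50, 70, 112, 241, 837 → MAD = 50

50 ms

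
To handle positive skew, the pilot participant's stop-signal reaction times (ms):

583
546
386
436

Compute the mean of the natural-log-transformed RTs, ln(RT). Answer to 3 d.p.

ln(RT): 6.3682, 6.3026, 5.9558, 6.0776
Σ ln(RT) = 24.7043
Mean = 24.7043/4 = 6.17607

6.176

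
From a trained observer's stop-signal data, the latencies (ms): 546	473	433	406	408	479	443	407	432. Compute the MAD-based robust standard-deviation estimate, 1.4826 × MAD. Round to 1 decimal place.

Sorted: 406, 407, 408, 432, 433, 443, 473, 479, 546 → median = 433
|x − 433| sorted: 0, 1, 10, 25, 26, 27, 40, 46, 113 → MAD = 26
Robust SD ≈ 1.4826 × 26 = 38.548

38.5 ms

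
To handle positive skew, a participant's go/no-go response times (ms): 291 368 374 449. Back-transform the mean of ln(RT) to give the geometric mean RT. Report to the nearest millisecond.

366 ms

ln(RT): 5.6733, 5.9081, 5.9243, 6.1070
Mean ln(RT) = 23.6127/4 = 5.90317
Geometric mean = exp(5.90317) = 366.20 ms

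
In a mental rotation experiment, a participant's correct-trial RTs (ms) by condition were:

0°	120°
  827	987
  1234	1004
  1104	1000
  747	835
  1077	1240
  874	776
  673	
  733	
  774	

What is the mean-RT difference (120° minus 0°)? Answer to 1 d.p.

80.0 ms

M(0°) = 8043/9 = 893.667
M(120°) = 5842/6 = 973.667
Difference = 973.667 − 893.667 = 80.000 ms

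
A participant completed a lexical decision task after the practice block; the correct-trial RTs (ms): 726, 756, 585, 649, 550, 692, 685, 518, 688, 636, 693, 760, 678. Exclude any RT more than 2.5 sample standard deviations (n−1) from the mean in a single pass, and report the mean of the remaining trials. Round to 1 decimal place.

n = 13, ΣRT = 8616, M = 662.769
Σ(x−M)² = 65904.31; s = √(65904.31/12) = 74.108
Cutoffs: 662.769 ± 2.5·74.108 → [477.5, 848.0]
No RTs fall outside the cutoffs; all 13 retained. Mean = 8616/13 = 662.769

662.8 ms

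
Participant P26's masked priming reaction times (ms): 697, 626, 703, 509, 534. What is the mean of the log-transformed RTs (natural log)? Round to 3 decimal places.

ln(RT): 6.5468, 6.4394, 6.5554, 6.2324, 6.2804
Σ ln(RT) = 32.0543
Mean = 32.0543/5 = 6.41087

6.411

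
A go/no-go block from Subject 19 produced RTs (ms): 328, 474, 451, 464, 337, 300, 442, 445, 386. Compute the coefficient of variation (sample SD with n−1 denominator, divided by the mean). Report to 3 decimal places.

n = 9, Σ = 3627, M = 403.0000
Σ(x−M)² = 35230.000; s = √(35230.000/8) = 66.3608
CV = 66.3608 / 403.0000 = 0.16467

0.165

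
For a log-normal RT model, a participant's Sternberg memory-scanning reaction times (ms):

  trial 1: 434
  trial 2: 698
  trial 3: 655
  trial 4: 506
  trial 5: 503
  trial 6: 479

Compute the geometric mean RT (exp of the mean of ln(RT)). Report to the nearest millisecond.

ln(RT): 6.0730, 6.5482, 6.4846, 6.2265, 6.2206, 6.1717
Mean ln(RT) = 37.7247/6 = 6.28745
Geometric mean = exp(6.28745) = 537.78 ms

538 ms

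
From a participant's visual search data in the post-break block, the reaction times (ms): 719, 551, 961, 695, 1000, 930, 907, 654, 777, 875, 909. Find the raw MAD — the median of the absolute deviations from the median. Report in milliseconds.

98 ms

Sorted: 551, 654, 695, 719, 777, 875, 907, 909, 930, 961, 1000 → median = 875
|x − 875|: 156, 324, 86, 180, 125, 55, 32, 221, 98, 0, 34
Sorted deviations: 0, 32, 34, 55, 86, 98, 125, 156, 180, 221, 324 → MAD = 98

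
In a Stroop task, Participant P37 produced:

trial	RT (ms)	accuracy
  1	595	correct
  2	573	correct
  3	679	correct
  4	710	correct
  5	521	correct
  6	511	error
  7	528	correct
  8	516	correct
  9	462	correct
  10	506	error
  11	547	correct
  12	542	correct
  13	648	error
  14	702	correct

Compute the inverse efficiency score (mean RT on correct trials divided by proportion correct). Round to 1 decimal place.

Correct trials (n=11): 595, 573, 679, 710, 521, 528, 516, 462, 547, 542, 702
Mean correct RT = 6375/11 = 579.5455 ms
Proportion correct = 11/14
IES = 579.5455 / (11/14) = 737.603 ms

737.6 ms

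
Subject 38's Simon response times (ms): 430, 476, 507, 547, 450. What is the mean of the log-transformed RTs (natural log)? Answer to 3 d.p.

6.174

ln(RT): 6.0638, 6.1654, 6.2285, 6.3044, 6.1092
Σ ln(RT) = 30.8714
Mean = 30.8714/5 = 6.17428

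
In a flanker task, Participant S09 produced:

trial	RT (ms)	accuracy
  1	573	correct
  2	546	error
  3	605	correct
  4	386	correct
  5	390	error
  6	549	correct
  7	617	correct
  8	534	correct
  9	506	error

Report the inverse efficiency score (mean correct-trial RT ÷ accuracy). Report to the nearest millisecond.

Correct trials (n=6): 573, 605, 386, 549, 617, 534
Mean correct RT = 3264/6 = 544.0000 ms
Proportion correct = 6/9
IES = 544.0000 / (6/9) = 816.000 ms

816 ms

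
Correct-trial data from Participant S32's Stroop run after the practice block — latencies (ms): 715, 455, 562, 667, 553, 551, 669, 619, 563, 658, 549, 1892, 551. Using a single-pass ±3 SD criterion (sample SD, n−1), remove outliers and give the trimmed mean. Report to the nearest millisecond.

593 ms

n = 13, ΣRT = 9004, M = 692.615
Σ(x−M)² = 1617405.08; s = √(1617405.08/12) = 367.129
Cutoffs: 692.615 ± 3·367.129 → [-408.8, 1794.0]
Outside: 1892 → excluded.
Retained (n=12): Σ = 7112, mean = 7112/12 = 592.667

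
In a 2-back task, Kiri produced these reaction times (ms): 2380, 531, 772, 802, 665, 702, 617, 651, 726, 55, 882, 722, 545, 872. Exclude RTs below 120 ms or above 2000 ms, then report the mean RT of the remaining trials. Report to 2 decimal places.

Excluded: 55, 2380
Retained (n=12): Σ = 8487
Mean = 8487/12 = 707.2500

707.25 ms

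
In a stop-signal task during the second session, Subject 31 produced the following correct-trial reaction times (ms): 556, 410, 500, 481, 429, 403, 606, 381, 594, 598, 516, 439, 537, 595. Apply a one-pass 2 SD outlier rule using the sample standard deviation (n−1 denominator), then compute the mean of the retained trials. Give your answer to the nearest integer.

503 ms

n = 14, ΣRT = 7045, M = 503.214
Σ(x−M)² = 84110.36; s = √(84110.36/13) = 80.436
Cutoffs: 503.214 ± 2·80.436 → [342.3, 664.1]
No RTs fall outside the cutoffs; all 14 retained. Mean = 7045/14 = 503.214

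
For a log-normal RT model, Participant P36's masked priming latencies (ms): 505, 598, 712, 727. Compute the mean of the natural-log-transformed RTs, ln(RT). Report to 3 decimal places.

ln(RT): 6.2246, 6.3936, 6.5681, 6.5889
Σ ln(RT) = 25.7752
Mean = 25.7752/4 = 6.44379

6.444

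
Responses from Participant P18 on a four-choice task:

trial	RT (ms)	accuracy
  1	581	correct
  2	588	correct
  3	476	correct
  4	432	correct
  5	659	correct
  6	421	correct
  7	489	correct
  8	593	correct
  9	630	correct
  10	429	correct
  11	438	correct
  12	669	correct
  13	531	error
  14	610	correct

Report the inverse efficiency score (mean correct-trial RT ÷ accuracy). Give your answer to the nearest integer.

Correct trials (n=13): 581, 588, 476, 432, 659, 421, 489, 593, 630, 429, 438, 669, 610
Mean correct RT = 7015/13 = 539.6154 ms
Proportion correct = 13/14
IES = 539.6154 / (13/14) = 581.124 ms

581 ms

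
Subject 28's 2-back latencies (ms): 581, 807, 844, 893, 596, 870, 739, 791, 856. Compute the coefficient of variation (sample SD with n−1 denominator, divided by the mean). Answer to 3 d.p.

0.149

n = 9, Σ = 6977, M = 775.2222
Σ(x−M)² = 106523.556; s = √(106523.556/8) = 115.3926
CV = 115.3926 / 775.2222 = 0.14885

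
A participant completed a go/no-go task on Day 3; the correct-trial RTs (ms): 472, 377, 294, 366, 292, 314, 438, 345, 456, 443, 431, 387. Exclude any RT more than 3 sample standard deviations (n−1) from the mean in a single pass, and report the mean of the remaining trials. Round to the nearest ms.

n = 12, ΣRT = 4615, M = 384.583
Σ(x−M)² = 44896.92; s = √(44896.92/11) = 63.887
Cutoffs: 384.583 ± 3·63.887 → [192.9, 576.2]
No RTs fall outside the cutoffs; all 12 retained. Mean = 4615/12 = 384.583

385 ms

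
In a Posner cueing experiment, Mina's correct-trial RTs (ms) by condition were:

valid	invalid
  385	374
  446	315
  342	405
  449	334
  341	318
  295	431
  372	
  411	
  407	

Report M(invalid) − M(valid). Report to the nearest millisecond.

M(valid) = 3448/9 = 383.111
M(invalid) = 2177/6 = 362.833
Difference = 362.833 − 383.111 = -20.278 ms

-20 ms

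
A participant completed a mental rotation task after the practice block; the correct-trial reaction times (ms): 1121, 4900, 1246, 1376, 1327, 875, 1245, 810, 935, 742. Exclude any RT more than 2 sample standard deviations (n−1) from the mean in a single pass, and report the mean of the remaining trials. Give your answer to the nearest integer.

n = 10, ΣRT = 14577, M = 1457.700
Σ(x−M)² = 13621108.10; s = √(13621108.10/9) = 1230.226
Cutoffs: 1457.700 ± 2·1230.226 → [-1002.8, 3918.2]
Outside: 4900 → excluded.
Retained (n=9): Σ = 9677, mean = 9677/9 = 1075.222

1075 ms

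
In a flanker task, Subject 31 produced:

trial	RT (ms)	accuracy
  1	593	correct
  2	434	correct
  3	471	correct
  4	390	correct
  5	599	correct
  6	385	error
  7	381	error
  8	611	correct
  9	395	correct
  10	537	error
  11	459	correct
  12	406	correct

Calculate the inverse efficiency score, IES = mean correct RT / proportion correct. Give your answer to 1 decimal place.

645.6 ms

Correct trials (n=9): 593, 434, 471, 390, 599, 611, 395, 459, 406
Mean correct RT = 4358/9 = 484.2222 ms
Proportion correct = 9/12
IES = 484.2222 / (9/12) = 645.630 ms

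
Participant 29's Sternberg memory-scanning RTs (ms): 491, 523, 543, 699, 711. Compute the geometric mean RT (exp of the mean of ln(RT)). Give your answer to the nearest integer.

ln(RT): 6.1964, 6.2596, 6.2971, 6.5497, 6.5667
Mean ln(RT) = 31.8695/5 = 6.37389
Geometric mean = exp(6.37389) = 586.34 ms

586 ms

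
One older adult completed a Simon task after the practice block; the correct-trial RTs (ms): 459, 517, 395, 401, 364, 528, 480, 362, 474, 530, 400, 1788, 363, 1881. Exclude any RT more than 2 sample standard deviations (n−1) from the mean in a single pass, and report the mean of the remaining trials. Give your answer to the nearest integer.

439 ms

n = 14, ΣRT = 8942, M = 638.714
Σ(x−M)² = 3388586.86; s = √(3388586.86/13) = 510.549
Cutoffs: 638.714 ± 2·510.549 → [-382.4, 1659.8]
Outside: 1788, 1881 → excluded.
Retained (n=12): Σ = 5273, mean = 5273/12 = 439.417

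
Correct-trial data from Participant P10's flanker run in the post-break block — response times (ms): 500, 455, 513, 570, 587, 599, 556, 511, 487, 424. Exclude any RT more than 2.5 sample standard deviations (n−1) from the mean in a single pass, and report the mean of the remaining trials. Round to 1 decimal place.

n = 10, ΣRT = 5202, M = 520.200
Σ(x−M)² = 29585.60; s = √(29585.60/9) = 57.335
Cutoffs: 520.200 ± 2.5·57.335 → [376.9, 663.5]
No RTs fall outside the cutoffs; all 10 retained. Mean = 5202/10 = 520.200

520.2 ms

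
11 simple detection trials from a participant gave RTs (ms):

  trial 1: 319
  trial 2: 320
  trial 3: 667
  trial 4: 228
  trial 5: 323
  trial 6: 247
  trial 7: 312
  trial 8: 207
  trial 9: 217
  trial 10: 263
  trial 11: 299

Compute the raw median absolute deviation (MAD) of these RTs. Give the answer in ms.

36 ms

Sorted: 207, 217, 228, 247, 263, 299, 312, 319, 320, 323, 667 → median = 299
|x − 299|: 20, 21, 368, 71, 24, 52, 13, 92, 82, 36, 0
Sorted deviations: 0, 13, 20, 21, 24, 36, 52, 71, 82, 92, 368 → MAD = 36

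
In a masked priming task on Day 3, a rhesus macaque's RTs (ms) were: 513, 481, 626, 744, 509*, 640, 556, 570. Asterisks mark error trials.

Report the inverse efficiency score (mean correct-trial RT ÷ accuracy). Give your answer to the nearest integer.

674 ms

Correct trials (n=7): 513, 481, 626, 744, 640, 556, 570
Mean correct RT = 4130/7 = 590.0000 ms
Proportion correct = 7/8
IES = 590.0000 / (7/8) = 674.286 ms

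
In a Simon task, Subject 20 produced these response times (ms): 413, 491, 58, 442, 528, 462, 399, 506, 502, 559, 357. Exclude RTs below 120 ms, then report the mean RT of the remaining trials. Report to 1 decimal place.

Excluded: 58
Retained (n=10): Σ = 4659
Mean = 4659/10 = 465.9000

465.9 ms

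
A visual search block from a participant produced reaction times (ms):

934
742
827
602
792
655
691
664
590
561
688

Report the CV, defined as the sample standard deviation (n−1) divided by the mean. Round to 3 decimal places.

0.159

n = 11, Σ = 7746, M = 704.1818
Σ(x−M)² = 125491.636; s = √(125491.636/10) = 112.0230
CV = 112.0230 / 704.1818 = 0.15908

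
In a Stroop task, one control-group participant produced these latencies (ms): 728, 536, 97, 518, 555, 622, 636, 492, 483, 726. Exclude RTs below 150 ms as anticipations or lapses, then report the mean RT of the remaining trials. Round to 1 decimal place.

Excluded: 97
Retained (n=9): Σ = 5296
Mean = 5296/9 = 588.4444

588.4 ms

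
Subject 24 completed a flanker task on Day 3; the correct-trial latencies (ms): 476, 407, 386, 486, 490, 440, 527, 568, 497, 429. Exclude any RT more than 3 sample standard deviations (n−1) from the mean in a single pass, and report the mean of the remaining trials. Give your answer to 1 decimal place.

470.6 ms

n = 10, ΣRT = 4706, M = 470.600
Σ(x−M)² = 27876.40; s = √(27876.40/9) = 55.654
Cutoffs: 470.600 ± 3·55.654 → [303.6, 637.6]
No RTs fall outside the cutoffs; all 10 retained. Mean = 4706/10 = 470.600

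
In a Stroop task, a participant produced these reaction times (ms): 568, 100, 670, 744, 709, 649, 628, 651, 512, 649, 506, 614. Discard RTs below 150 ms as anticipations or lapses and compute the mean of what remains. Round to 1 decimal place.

Excluded: 100
Retained (n=11): Σ = 6900
Mean = 6900/11 = 627.2727

627.3 ms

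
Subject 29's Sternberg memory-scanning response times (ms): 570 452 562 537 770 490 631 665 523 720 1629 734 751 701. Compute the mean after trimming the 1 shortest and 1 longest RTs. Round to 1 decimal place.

Sorted: 452, 490, 523, 537, 562, 570, 631, 665, 701, 720, 734, 751, 770, 1629
Drop lowest 1 (452) and highest 1 (1629)
Remaining (n=12): Σ = 7654, mean = 7654/12 = 637.833

637.8 ms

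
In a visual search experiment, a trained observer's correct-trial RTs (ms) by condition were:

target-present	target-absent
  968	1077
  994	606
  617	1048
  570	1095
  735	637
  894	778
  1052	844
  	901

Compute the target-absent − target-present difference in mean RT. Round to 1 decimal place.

40.4 ms

M(target-present) = 5830/7 = 832.857
M(target-absent) = 6986/8 = 873.250
Difference = 873.250 − 832.857 = 40.393 ms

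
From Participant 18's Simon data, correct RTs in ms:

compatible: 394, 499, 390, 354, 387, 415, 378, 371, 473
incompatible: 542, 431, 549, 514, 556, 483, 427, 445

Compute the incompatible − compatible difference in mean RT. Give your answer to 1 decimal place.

86.6 ms

M(compatible) = 3661/9 = 406.778
M(incompatible) = 3947/8 = 493.375
Difference = 493.375 − 406.778 = 86.597 ms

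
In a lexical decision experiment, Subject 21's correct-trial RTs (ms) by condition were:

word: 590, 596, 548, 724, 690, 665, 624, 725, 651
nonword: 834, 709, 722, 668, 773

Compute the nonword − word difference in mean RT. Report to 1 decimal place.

95.3 ms

M(word) = 5813/9 = 645.889
M(nonword) = 3706/5 = 741.200
Difference = 741.200 − 645.889 = 95.311 ms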